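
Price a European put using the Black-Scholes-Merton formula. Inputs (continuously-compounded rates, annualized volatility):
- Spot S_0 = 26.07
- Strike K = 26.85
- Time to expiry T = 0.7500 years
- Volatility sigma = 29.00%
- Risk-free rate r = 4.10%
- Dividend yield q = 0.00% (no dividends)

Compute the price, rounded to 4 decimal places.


Answer: Price = 2.5870

Derivation:
d1 = (ln(S/K) + (r - q + 0.5*sigma^2) * T) / (sigma * sqrt(T)) = 0.13062811
d2 = d1 - sigma * sqrt(T) = -0.12051925
exp(-rT) = 0.96971797; exp(-qT) = 1.00000000
P = K * exp(-rT) * N(-d2) - S_0 * exp(-qT) * N(-d1)
N(-d1) = 0.44803475; N(-d2) = 0.54796409
P = 26.8500 * 0.96971797 * 0.54796409 - 26.0700 * 1.00000000 * 0.44803475 = 2.5870


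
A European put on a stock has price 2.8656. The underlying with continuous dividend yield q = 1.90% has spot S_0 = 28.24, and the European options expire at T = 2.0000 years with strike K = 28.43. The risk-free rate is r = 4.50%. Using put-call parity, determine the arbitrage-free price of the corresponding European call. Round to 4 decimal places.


Put-call parity: C - P = S_0 * exp(-qT) - K * exp(-rT).
S_0 * exp(-qT) = 28.2400 * 0.96271294 = 27.18701345
K * exp(-rT) = 28.4300 * 0.91393119 = 25.98306360
C = P + S*exp(-qT) - K*exp(-rT)
C = 2.8656 + 27.18701345 - 25.98306360 = 4.0695

Answer: Call price = 4.0695


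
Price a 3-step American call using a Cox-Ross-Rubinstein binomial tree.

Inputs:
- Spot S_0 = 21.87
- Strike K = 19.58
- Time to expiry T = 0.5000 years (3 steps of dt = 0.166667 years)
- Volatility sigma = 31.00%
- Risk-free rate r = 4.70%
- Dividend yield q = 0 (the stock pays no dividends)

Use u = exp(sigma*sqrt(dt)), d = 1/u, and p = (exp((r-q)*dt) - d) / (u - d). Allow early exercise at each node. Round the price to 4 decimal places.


dt = T/N = 0.166667
u = exp(sigma*sqrt(dt)) = 1.134914; d = 1/u = 0.881124
p = (exp((r-q)*dt) - d) / (u - d) = 0.499390
Discount per step: exp(-r*dt) = 0.992197
Stock lattice S(k, i) with i counting down-moves:
  k=0: S(0,0) = 21.8700
  k=1: S(1,0) = 24.8206; S(1,1) = 19.2702
  k=2: S(2,0) = 28.1692; S(2,1) = 21.8700; S(2,2) = 16.9794
  k=3: S(3,0) = 31.9696; S(3,1) = 24.8206; S(3,2) = 19.2702; S(3,3) = 14.9610
Terminal payoffs V(N, i) = max(S_T - K, 0):
  V(3,0) = 12.389641; V(3,1) = 5.240571; V(3,2) = 0.000000; V(3,3) = 0.000000
Backward induction: V(k, i) = exp(-r*dt) * [p * V(k+1, i) + (1-p) * V(k+1, i+1)]; then take max(V_cont, immediate exercise) for American.
  V(2,0) = exp(-r*dt) * [p*12.389641 + (1-p)*5.240571] = 8.741994; exercise = 8.589217; V(2,0) = max -> 8.741994
  V(2,1) = exp(-r*dt) * [p*5.240571 + (1-p)*0.000000] = 2.596666; exercise = 2.290000; V(2,1) = max -> 2.596666
  V(2,2) = exp(-r*dt) * [p*0.000000 + (1-p)*0.000000] = 0.000000; exercise = 0.000000; V(2,2) = max -> 0.000000
  V(1,0) = exp(-r*dt) * [p*8.741994 + (1-p)*2.596666] = 5.621372; exercise = 5.240571; V(1,0) = max -> 5.621372
  V(1,1) = exp(-r*dt) * [p*2.596666 + (1-p)*0.000000] = 1.286630; exercise = 0.000000; V(1,1) = max -> 1.286630
  V(0,0) = exp(-r*dt) * [p*5.621372 + (1-p)*1.286630] = 3.424424; exercise = 2.290000; V(0,0) = max -> 3.424424

Answer: Price = V(0,0) = 3.4244


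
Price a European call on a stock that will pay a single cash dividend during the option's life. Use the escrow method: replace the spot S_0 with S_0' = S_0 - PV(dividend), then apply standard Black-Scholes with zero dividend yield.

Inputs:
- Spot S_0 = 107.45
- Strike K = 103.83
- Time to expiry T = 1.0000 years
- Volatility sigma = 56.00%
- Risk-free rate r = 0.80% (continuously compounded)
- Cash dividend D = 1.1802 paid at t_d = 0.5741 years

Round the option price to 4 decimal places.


PV(D) = D * exp(-r * t_d) = 1.1802 * 0.99541773 = 1.17479201
S_0' = S_0 - PV(D) = 107.4500 - 1.17479201 = 106.27520799
d1 = (ln(S_0'/K) + (r + sigma^2/2)*T) / (sigma*sqrt(T)) = 0.33585194
d2 = d1 - sigma*sqrt(T) = -0.22414806
exp(-rT) = 0.99203191
N(d1) = 0.63150874; N(d2) = 0.41132105
C = S_0' * N(d1) - K * exp(-rT) * N(d2) = 106.27520799 * 0.63150874 - 103.8300 * 0.99203191 * 0.41132105 = 24.7466

Answer: Price = 24.7466


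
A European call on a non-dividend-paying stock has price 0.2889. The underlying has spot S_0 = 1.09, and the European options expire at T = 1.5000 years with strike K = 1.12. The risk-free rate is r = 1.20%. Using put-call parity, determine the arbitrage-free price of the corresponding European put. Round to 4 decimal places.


Put-call parity: C - P = S_0 * exp(-qT) - K * exp(-rT).
S_0 * exp(-qT) = 1.0900 * 1.00000000 = 1.09000000
K * exp(-rT) = 1.1200 * 0.98216103 = 1.10002036
P = C - S*exp(-qT) + K*exp(-rT)
P = 0.2889 - 1.09000000 + 1.10002036 = 0.2989

Answer: Put price = 0.2989


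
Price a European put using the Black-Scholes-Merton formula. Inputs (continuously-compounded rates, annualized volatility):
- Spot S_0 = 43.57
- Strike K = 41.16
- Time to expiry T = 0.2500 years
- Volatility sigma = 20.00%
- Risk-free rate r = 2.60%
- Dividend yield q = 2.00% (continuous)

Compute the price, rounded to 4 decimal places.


Answer: Price = 0.7283

Derivation:
d1 = (ln(S/K) + (r - q + 0.5*sigma^2) * T) / (sigma * sqrt(T)) = 0.63401929
d2 = d1 - sigma * sqrt(T) = 0.53401929
exp(-rT) = 0.99352108; exp(-qT) = 0.99501248
P = K * exp(-rT) * N(-d2) - S_0 * exp(-qT) * N(-d1)
N(-d1) = 0.26303412; N(-d2) = 0.29666409
P = 41.1600 * 0.99352108 * 0.29666409 - 43.5700 * 0.99501248 * 0.26303412 = 0.7283


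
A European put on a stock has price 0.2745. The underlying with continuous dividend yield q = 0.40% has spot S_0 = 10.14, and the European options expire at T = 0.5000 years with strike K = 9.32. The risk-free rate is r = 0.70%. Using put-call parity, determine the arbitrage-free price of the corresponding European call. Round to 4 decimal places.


Put-call parity: C - P = S_0 * exp(-qT) - K * exp(-rT).
S_0 * exp(-qT) = 10.1400 * 0.99800200 = 10.11974027
K * exp(-rT) = 9.3200 * 0.99650612 = 9.28743702
C = P + S*exp(-qT) - K*exp(-rT)
C = 0.2745 + 10.11974027 - 9.28743702 = 1.1068

Answer: Call price = 1.1068


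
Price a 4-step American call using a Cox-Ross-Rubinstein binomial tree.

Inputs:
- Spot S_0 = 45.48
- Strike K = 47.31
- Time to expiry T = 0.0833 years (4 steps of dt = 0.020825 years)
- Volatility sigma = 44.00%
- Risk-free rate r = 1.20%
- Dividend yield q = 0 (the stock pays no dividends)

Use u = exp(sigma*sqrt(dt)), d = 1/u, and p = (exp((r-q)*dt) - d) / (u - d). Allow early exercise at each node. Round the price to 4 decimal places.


dt = T/N = 0.020825
u = exp(sigma*sqrt(dt)) = 1.065555; d = 1/u = 0.938478
p = (exp((r-q)*dt) - d) / (u - d) = 0.486098
Discount per step: exp(-r*dt) = 0.999750
Stock lattice S(k, i) with i counting down-moves:
  k=0: S(0,0) = 45.4800
  k=1: S(1,0) = 48.4614; S(1,1) = 42.6820
  k=2: S(2,0) = 51.6383; S(2,1) = 45.4800; S(2,2) = 40.0561
  k=3: S(3,0) = 55.0235; S(3,1) = 48.4614; S(3,2) = 42.6820; S(3,3) = 37.5918
  k=4: S(4,0) = 58.6306; S(4,1) = 51.6383; S(4,2) = 45.4800; S(4,3) = 40.0561; S(4,4) = 35.2791
Terminal payoffs V(N, i) = max(S_T - K, 0):
  V(4,0) = 11.320555; V(4,1) = 4.328335; V(4,2) = 0.000000; V(4,3) = 0.000000; V(4,4) = 0.000000
Backward induction: V(k, i) = exp(-r*dt) * [p * V(k+1, i) + (1-p) * V(k+1, i+1)]; then take max(V_cont, immediate exercise) for American.
  V(3,0) = exp(-r*dt) * [p*11.320555 + (1-p)*4.328335] = 7.725309; exercise = 7.713488; V(3,0) = max -> 7.725309
  V(3,1) = exp(-r*dt) * [p*4.328335 + (1-p)*0.000000] = 2.103470; exercise = 1.151443; V(3,1) = max -> 2.103470
  V(3,2) = exp(-r*dt) * [p*0.000000 + (1-p)*0.000000] = 0.000000; exercise = 0.000000; V(3,2) = max -> 0.000000
  V(3,3) = exp(-r*dt) * [p*0.000000 + (1-p)*0.000000] = 0.000000; exercise = 0.000000; V(3,3) = max -> 0.000000
  V(2,0) = exp(-r*dt) * [p*7.725309 + (1-p)*2.103470] = 4.835027; exercise = 4.328335; V(2,0) = max -> 4.835027
  V(2,1) = exp(-r*dt) * [p*2.103470 + (1-p)*0.000000] = 1.022237; exercise = 0.000000; V(2,1) = max -> 1.022237
  V(2,2) = exp(-r*dt) * [p*0.000000 + (1-p)*0.000000] = 0.000000; exercise = 0.000000; V(2,2) = max -> 0.000000
  V(1,0) = exp(-r*dt) * [p*4.835027 + (1-p)*1.022237] = 2.874909; exercise = 1.151443; V(1,0) = max -> 2.874909
  V(1,1) = exp(-r*dt) * [p*1.022237 + (1-p)*0.000000] = 0.496783; exercise = 0.000000; V(1,1) = max -> 0.496783
  V(0,0) = exp(-r*dt) * [p*2.874909 + (1-p)*0.496783] = 1.652373; exercise = 0.000000; V(0,0) = max -> 1.652373

Answer: Price = V(0,0) = 1.6524


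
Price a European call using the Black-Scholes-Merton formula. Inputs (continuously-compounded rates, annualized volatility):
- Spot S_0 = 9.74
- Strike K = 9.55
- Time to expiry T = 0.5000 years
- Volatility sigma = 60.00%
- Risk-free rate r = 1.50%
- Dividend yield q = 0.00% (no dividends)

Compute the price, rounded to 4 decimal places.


d1 = (ln(S/K) + (r - q + 0.5*sigma^2) * T) / (sigma * sqrt(T)) = 0.27624296
d2 = d1 - sigma * sqrt(T) = -0.14802111
exp(-rT) = 0.99252805; exp(-qT) = 1.00000000
C = S_0 * exp(-qT) * N(d1) - K * exp(-rT) * N(d2)
N(d1) = 0.60881927; N(d2) = 0.44116306
C = 9.7400 * 1.00000000 * 0.60881927 - 9.5500 * 0.99252805 * 0.44116306 = 1.7483

Answer: Price = 1.7483


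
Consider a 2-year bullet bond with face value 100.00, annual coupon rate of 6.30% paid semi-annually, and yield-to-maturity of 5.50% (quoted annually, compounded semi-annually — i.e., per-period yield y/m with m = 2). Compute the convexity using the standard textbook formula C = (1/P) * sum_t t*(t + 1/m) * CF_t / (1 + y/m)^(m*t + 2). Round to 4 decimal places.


Answer: Convexity = 4.4555

Derivation:
Coupon per period c = face * coupon_rate / m = 3.150000
Periods per year m = 2; per-period yield y/m = 0.027500
Number of cashflows N = 4
Cashflows (t years, CF_t, discount factor 1/(1+y/m)^(m*t), PV):
  t = 0.5000: CF_t = 3.150000, DF = 0.973236, PV = 3.065693
  t = 1.0000: CF_t = 3.150000, DF = 0.947188, PV = 2.983643
  t = 1.5000: CF_t = 3.150000, DF = 0.921838, PV = 2.903789
  t = 2.0000: CF_t = 103.150000, DF = 0.897166, PV = 92.542645
Price P = sum_t PV_t = 101.495771
Convexity numerator sum_t t*(t + 1/m) * CF_t / (1+y/m)^(m*t + 2):
  t = 0.5000: term = 1.451895
  t = 1.0000: term = 4.239108
  t = 1.5000: term = 8.251305
  t = 2.0000: term = 438.276569
Convexity = (1/P) * sum = 452.218877 / 101.495771 = 4.455544


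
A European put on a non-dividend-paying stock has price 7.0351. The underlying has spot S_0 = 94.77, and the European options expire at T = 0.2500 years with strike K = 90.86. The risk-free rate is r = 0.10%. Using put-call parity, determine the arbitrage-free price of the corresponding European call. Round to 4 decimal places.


Put-call parity: C - P = S_0 * exp(-qT) - K * exp(-rT).
S_0 * exp(-qT) = 94.7700 * 1.00000000 = 94.77000000
K * exp(-rT) = 90.8600 * 0.99975003 = 90.83728784
C = P + S*exp(-qT) - K*exp(-rT)
C = 7.0351 + 94.77000000 - 90.83728784 = 10.9678

Answer: Call price = 10.9678


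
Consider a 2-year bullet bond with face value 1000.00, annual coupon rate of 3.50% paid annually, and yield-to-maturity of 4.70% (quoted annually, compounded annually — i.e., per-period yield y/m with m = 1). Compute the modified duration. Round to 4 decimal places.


Coupon per period c = face * coupon_rate / m = 35.000000
Periods per year m = 1; per-period yield y/m = 0.047000
Number of cashflows N = 2
Cashflows (t years, CF_t, discount factor 1/(1+y/m)^(m*t), PV):
  t = 1.0000: CF_t = 35.000000, DF = 0.955110, PV = 33.428844
  t = 2.0000: CF_t = 1035.000000, DF = 0.912235, PV = 944.163020
Price P = sum_t PV_t = 977.591864
First compute Macaulay numerator sum_t t * PV_t:
  t * PV_t at t = 1.0000: 33.428844
  t * PV_t at t = 2.0000: 1888.326040
Macaulay duration D = 1921.754884 / 977.591864 = 1.965805
Modified duration = D / (1 + y/m) = 1.965805 / (1 + 0.047000) = 1.877560

Answer: Modified duration = 1.8776


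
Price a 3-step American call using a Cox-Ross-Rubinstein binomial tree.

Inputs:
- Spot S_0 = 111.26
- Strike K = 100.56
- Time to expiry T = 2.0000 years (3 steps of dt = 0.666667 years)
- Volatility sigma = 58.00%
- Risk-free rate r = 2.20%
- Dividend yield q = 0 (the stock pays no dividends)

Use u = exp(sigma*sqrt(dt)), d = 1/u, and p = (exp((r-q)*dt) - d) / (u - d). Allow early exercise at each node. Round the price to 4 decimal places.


Answer: Price = V(0,0) = 43.2909

Derivation:
dt = T/N = 0.666667
u = exp(sigma*sqrt(dt)) = 1.605713; d = 1/u = 0.622776
p = (exp((r-q)*dt) - d) / (u - d) = 0.398803
Discount per step: exp(-r*dt) = 0.985440
Stock lattice S(k, i) with i counting down-moves:
  k=0: S(0,0) = 111.2600
  k=1: S(1,0) = 178.6517; S(1,1) = 69.2901
  k=2: S(2,0) = 286.8633; S(2,1) = 111.2600; S(2,2) = 43.1522
  k=3: S(3,0) = 460.6202; S(3,1) = 178.6517; S(3,2) = 69.2901; S(3,3) = 26.8742
Terminal payoffs V(N, i) = max(S_T - K, 0):
  V(3,0) = 360.060206; V(3,1) = 78.091650; V(3,2) = 0.000000; V(3,3) = 0.000000
Backward induction: V(k, i) = exp(-r*dt) * [p * V(k+1, i) + (1-p) * V(k+1, i+1)]; then take max(V_cont, immediate exercise) for American.
  V(2,0) = exp(-r*dt) * [p*360.060206 + (1-p)*78.091650] = 187.767429; exercise = 186.303312; V(2,0) = max -> 187.767429
  V(2,1) = exp(-r*dt) * [p*78.091650 + (1-p)*0.000000] = 30.689775; exercise = 10.700000; V(2,1) = max -> 30.689775
  V(2,2) = exp(-r*dt) * [p*0.000000 + (1-p)*0.000000] = 0.000000; exercise = 0.000000; V(2,2) = max -> 0.000000
  V(1,0) = exp(-r*dt) * [p*187.767429 + (1-p)*30.689775] = 91.973973; exercise = 78.091650; V(1,0) = max -> 91.973973
  V(1,1) = exp(-r*dt) * [p*30.689775 + (1-p)*0.000000] = 12.060986; exercise = 0.000000; V(1,1) = max -> 12.060986
  V(0,0) = exp(-r*dt) * [p*91.973973 + (1-p)*12.060986] = 43.290938; exercise = 10.700000; V(0,0) = max -> 43.290938


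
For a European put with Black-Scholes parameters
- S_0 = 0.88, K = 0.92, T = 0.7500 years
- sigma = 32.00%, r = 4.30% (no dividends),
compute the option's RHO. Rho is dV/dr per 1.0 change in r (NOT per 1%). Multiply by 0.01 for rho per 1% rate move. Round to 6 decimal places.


d1 = 0.0945347465; d2 = -0.1825933828
phi(d1) = 0.3971636199; exp(-qT) = 1.0000000000; exp(-rT) = 0.9682644857
N(-d2) = 0.5724414616
Rho = -K*T*exp(-rT)*N(-d2) = -0.9200 * 0.7500 * 0.9682644857 * 0.5724414616 = -0.382450

Answer: Rho = -0.382450


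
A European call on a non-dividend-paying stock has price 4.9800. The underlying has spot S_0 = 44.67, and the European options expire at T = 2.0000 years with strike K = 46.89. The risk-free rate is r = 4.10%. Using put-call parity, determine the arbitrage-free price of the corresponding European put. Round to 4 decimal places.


Put-call parity: C - P = S_0 * exp(-qT) - K * exp(-rT).
S_0 * exp(-qT) = 44.6700 * 1.00000000 = 44.67000000
K * exp(-rT) = 46.8900 * 0.92127196 = 43.19844214
P = C - S*exp(-qT) + K*exp(-rT)
P = 4.9800 - 44.67000000 + 43.19844214 = 3.5084

Answer: Put price = 3.5084


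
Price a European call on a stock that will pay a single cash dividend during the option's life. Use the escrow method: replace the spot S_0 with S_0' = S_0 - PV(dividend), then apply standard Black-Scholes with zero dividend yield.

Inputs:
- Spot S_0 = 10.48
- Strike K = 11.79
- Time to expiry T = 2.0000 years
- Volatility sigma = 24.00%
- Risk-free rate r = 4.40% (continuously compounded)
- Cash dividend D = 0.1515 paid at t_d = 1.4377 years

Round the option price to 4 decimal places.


PV(D) = D * exp(-r * t_d) = 0.1515 * 0.93870051 = 0.14221313
S_0' = S_0 - PV(D) = 10.4800 - 0.14221313 = 10.33778687
d1 = (ln(S_0'/K) + (r + sigma^2/2)*T) / (sigma*sqrt(T)) = 0.04170191
d2 = d1 - sigma*sqrt(T) = -0.29770935
exp(-rT) = 0.91576088
N(d1) = 0.51663183; N(d2) = 0.38296250
C = S_0' * N(d1) - K * exp(-rT) * N(d2) = 10.33778687 * 0.51663183 - 11.7900 * 0.91576088 * 0.38296250 = 1.2061

Answer: Price = 1.2061


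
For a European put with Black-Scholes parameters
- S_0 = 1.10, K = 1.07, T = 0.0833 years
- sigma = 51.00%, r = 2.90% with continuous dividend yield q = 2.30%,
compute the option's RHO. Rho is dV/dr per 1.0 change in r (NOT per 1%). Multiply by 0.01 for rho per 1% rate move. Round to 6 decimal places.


Answer: Rho = -0.040294

Derivation:
d1 = 0.2648495570; d2 = 0.1176546861
phi(d1) = 0.3851928438; exp(-qT) = 0.9980859342; exp(-rT) = 0.9975872155
N(-d2) = 0.4531706363
Rho = -K*T*exp(-rT)*N(-d2) = -1.0700 * 0.0833 * 0.9975872155 * 0.4531706363 = -0.040294


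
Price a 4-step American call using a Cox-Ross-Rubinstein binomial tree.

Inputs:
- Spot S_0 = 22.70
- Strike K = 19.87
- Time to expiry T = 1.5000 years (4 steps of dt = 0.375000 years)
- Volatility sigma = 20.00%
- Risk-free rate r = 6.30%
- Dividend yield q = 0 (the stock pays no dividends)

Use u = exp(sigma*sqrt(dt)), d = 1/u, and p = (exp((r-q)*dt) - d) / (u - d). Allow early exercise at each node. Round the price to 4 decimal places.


Answer: Price = V(0,0) = 5.1653

Derivation:
dt = T/N = 0.375000
u = exp(sigma*sqrt(dt)) = 1.130290; d = 1/u = 0.884728
p = (exp((r-q)*dt) - d) / (u - d) = 0.566773
Discount per step: exp(-r*dt) = 0.976652
Stock lattice S(k, i) with i counting down-moves:
  k=0: S(0,0) = 22.7000
  k=1: S(1,0) = 25.6576; S(1,1) = 20.0833
  k=2: S(2,0) = 29.0005; S(2,1) = 22.7000; S(2,2) = 17.7683
  k=3: S(3,0) = 32.7790; S(3,1) = 25.6576; S(3,2) = 20.0833; S(3,3) = 15.7201
  k=4: S(4,0) = 37.0498; S(4,1) = 29.0005; S(4,2) = 22.7000; S(4,3) = 17.7683; S(4,4) = 13.9080
Terminal payoffs V(N, i) = max(S_T - K, 0):
  V(4,0) = 17.179797; V(4,1) = 9.130524; V(4,2) = 2.830000; V(4,3) = 0.000000; V(4,4) = 0.000000
Backward induction: V(k, i) = exp(-r*dt) * [p * V(k+1, i) + (1-p) * V(k+1, i+1)]; then take max(V_cont, immediate exercise) for American.
  V(3,0) = exp(-r*dt) * [p*17.179797 + (1-p)*9.130524] = 13.372938; exercise = 12.909010; V(3,0) = max -> 13.372938
  V(3,1) = exp(-r*dt) * [p*9.130524 + (1-p)*2.830000] = 6.251516; exercise = 5.787589; V(3,1) = max -> 6.251516
  V(3,2) = exp(-r*dt) * [p*2.830000 + (1-p)*0.000000] = 1.566518; exercise = 0.213336; V(3,2) = max -> 1.566518
  V(3,3) = exp(-r*dt) * [p*0.000000 + (1-p)*0.000000] = 0.000000; exercise = 0.000000; V(3,3) = max -> 0.000000
  V(2,0) = exp(-r*dt) * [p*13.372938 + (1-p)*6.251516] = 10.047546; exercise = 9.130524; V(2,0) = max -> 10.047546
  V(2,1) = exp(-r*dt) * [p*6.251516 + (1-p)*1.566518] = 4.123276; exercise = 2.830000; V(2,1) = max -> 4.123276
  V(2,2) = exp(-r*dt) * [p*1.566518 + (1-p)*0.000000] = 0.867130; exercise = 0.000000; V(2,2) = max -> 0.867130
  V(1,0) = exp(-r*dt) * [p*10.047546 + (1-p)*4.123276] = 7.306326; exercise = 5.787589; V(1,0) = max -> 7.306326
  V(1,1) = exp(-r*dt) * [p*4.123276 + (1-p)*0.867130] = 2.649291; exercise = 0.213336; V(1,1) = max -> 2.649291
  V(0,0) = exp(-r*dt) * [p*7.306326 + (1-p)*2.649291] = 5.165290; exercise = 2.830000; V(0,0) = max -> 5.165290


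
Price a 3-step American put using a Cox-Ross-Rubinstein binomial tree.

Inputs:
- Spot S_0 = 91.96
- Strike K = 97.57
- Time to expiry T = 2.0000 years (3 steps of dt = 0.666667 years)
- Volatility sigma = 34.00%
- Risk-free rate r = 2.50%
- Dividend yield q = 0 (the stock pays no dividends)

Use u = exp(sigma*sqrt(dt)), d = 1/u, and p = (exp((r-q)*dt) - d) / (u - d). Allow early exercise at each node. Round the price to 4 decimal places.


Answer: Price = V(0,0) = 19.6994

Derivation:
dt = T/N = 0.666667
u = exp(sigma*sqrt(dt)) = 1.319970; d = 1/u = 0.757593
p = (exp((r-q)*dt) - d) / (u - d) = 0.460925
Discount per step: exp(-r*dt) = 0.983471
Stock lattice S(k, i) with i counting down-moves:
  k=0: S(0,0) = 91.9600
  k=1: S(1,0) = 121.3844; S(1,1) = 69.6683
  k=2: S(2,0) = 160.2238; S(2,1) = 91.9600; S(2,2) = 52.7802
  k=3: S(3,0) = 211.4905; S(3,1) = 121.3844; S(3,2) = 69.6683; S(3,3) = 39.9859
Terminal payoffs V(N, i) = max(K - S_T, 0):
  V(3,0) = 0.000000; V(3,1) = 0.000000; V(3,2) = 27.901738; V(3,3) = 57.584088
Backward induction: V(k, i) = exp(-r*dt) * [p * V(k+1, i) + (1-p) * V(k+1, i+1)]; then take max(V_cont, immediate exercise) for American.
  V(2,0) = exp(-r*dt) * [p*0.000000 + (1-p)*0.000000] = 0.000000; exercise = 0.000000; V(2,0) = max -> 0.000000
  V(2,1) = exp(-r*dt) * [p*0.000000 + (1-p)*27.901738] = 14.792533; exercise = 5.610000; V(2,1) = max -> 14.792533
  V(2,2) = exp(-r*dt) * [p*27.901738 + (1-p)*57.584088] = 43.177115; exercise = 44.789805; V(2,2) = max -> 44.789805
  V(1,0) = exp(-r*dt) * [p*0.000000 + (1-p)*14.792533] = 7.842488; exercise = 0.000000; V(1,0) = max -> 7.842488
  V(1,1) = exp(-r*dt) * [p*14.792533 + (1-p)*44.789805] = 30.451547; exercise = 27.901738; V(1,1) = max -> 30.451547
  V(0,0) = exp(-r*dt) * [p*7.842488 + (1-p)*30.451547] = 19.699401; exercise = 5.610000; V(0,0) = max -> 19.699401


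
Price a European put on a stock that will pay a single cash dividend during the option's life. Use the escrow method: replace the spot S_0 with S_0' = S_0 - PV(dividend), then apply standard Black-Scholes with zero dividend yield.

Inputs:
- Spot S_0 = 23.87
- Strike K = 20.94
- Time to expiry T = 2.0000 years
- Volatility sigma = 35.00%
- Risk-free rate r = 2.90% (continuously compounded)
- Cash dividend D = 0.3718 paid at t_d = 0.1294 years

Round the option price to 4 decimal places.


PV(D) = D * exp(-r * t_d) = 0.3718 * 0.99625443 = 0.37040740
S_0' = S_0 - PV(D) = 23.8700 - 0.37040740 = 23.49959260
d1 = (ln(S_0'/K) + (r + sigma^2/2)*T) / (sigma*sqrt(T)) = 0.59765045
d2 = d1 - sigma*sqrt(T) = 0.10267570
exp(-rT) = 0.94364995
N(-d1) = 0.27503660; N(-d2) = 0.45911018
P = K * exp(-rT) * N(-d2) - S_0' * N(-d1) = 20.9400 * 0.94364995 * 0.45911018 - 23.49959260 * 0.27503660 = 2.6088

Answer: Price = 2.6088


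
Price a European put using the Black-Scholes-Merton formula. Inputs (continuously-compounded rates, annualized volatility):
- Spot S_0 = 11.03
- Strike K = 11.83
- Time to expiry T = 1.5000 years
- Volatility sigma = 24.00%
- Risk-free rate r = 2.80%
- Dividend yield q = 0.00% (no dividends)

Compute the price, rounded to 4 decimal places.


d1 = (ln(S/K) + (r - q + 0.5*sigma^2) * T) / (sigma * sqrt(T)) = 0.05164394
d2 = d1 - sigma * sqrt(T) = -0.24229483
exp(-rT) = 0.95886978; exp(-qT) = 1.00000000
P = K * exp(-rT) * N(-d2) - S_0 * exp(-qT) * N(-d1)
N(-d1) = 0.47940620; N(-d2) = 0.59572414
P = 11.8300 * 0.95886978 * 0.59572414 - 11.0300 * 1.00000000 * 0.47940620 = 1.4697

Answer: Price = 1.4697


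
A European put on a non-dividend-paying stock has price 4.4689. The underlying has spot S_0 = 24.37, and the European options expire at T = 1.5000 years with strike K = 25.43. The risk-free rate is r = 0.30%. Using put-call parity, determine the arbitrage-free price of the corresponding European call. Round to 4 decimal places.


Put-call parity: C - P = S_0 * exp(-qT) - K * exp(-rT).
S_0 * exp(-qT) = 24.3700 * 1.00000000 = 24.37000000
K * exp(-rT) = 25.4300 * 0.99551011 = 25.31582209
C = P + S*exp(-qT) - K*exp(-rT)
C = 4.4689 + 24.37000000 - 25.31582209 = 3.5231

Answer: Call price = 3.5231


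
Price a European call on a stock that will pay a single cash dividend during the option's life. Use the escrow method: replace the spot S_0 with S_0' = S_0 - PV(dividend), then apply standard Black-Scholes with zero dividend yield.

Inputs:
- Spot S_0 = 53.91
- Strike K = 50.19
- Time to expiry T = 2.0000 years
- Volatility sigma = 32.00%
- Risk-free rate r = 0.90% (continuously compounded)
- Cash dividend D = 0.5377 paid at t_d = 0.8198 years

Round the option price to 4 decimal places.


Answer: Price = 11.3696

Derivation:
PV(D) = D * exp(-r * t_d) = 0.5377 * 0.99264895 = 0.53374734
S_0' = S_0 - PV(D) = 53.9100 - 0.53374734 = 53.37625266
d1 = (ln(S_0'/K) + (r + sigma^2/2)*T) / (sigma*sqrt(T)) = 0.40205680
d2 = d1 - sigma*sqrt(T) = -0.05049154
exp(-rT) = 0.98216103
N(d1) = 0.65617889; N(d2) = 0.47986534
C = S_0' * N(d1) - K * exp(-rT) * N(d2) = 53.37625266 * 0.65617889 - 50.1900 * 0.98216103 * 0.47986534 = 11.3696


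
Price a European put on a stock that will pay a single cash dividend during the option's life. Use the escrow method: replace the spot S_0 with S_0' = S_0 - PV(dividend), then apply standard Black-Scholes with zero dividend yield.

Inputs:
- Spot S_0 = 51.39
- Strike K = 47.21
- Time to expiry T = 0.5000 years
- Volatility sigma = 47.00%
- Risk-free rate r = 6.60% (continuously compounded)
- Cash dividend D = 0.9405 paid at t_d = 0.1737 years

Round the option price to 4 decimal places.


Answer: Price = 4.2324

Derivation:
PV(D) = D * exp(-r * t_d) = 0.9405 * 0.98860126 = 0.92977949
S_0' = S_0 - PV(D) = 51.3900 - 0.92977949 = 50.46022051
d1 = (ln(S_0'/K) + (r + sigma^2/2)*T) / (sigma*sqrt(T)) = 0.46580156
d2 = d1 - sigma*sqrt(T) = 0.13346138
exp(-rT) = 0.96753856
N(-d1) = 0.32067877; N(-d2) = 0.44691425
P = K * exp(-rT) * N(-d2) - S_0' * N(-d1) = 47.2100 * 0.96753856 * 0.44691425 - 50.46022051 * 0.32067877 = 4.2324


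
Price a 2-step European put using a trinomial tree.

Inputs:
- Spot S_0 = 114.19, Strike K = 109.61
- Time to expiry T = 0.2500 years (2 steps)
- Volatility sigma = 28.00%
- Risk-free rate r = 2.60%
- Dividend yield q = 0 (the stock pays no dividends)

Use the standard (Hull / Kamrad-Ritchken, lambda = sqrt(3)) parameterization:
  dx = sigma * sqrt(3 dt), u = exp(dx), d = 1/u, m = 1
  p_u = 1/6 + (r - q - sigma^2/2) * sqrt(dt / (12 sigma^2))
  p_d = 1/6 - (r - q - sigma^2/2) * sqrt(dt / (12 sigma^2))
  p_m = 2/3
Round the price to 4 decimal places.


Answer: Price = V(0,0) = 3.8815

Derivation:
dt = T/N = 0.125000; dx = sigma*sqrt(3*dt) = 0.171464
u = exp(dx) = 1.187042; d = 1/u = 0.842430
p_u = 0.161855, p_m = 0.666667, p_d = 0.171478
Discount per step: exp(-r*dt) = 0.996755
Stock lattice S(k, j) with j the centered position index:
  k=0: S(0,+0) = 114.1900
  k=1: S(1,-1) = 96.1971; S(1,+0) = 114.1900; S(1,+1) = 135.5483
  k=2: S(2,-2) = 81.0394; S(2,-1) = 96.1971; S(2,+0) = 114.1900; S(2,+1) = 135.5483; S(2,+2) = 160.9015
Terminal payoffs V(N, j) = max(K - S_T, 0):
  V(2,-2) = 28.570624; V(2,-1) = 13.412877; V(2,+0) = 0.000000; V(2,+1) = 0.000000; V(2,+2) = 0.000000
Backward induction: V(k, j) = exp(-r*dt) * [p_u * V(k+1, j+1) + p_m * V(k+1, j) + p_d * V(k+1, j-1)]
  V(1,-1) = exp(-r*dt) * [p_u*0.000000 + p_m*13.412877 + p_d*28.570624] = 13.796246
  V(1,+0) = exp(-r*dt) * [p_u*0.000000 + p_m*0.000000 + p_d*13.412877] = 2.292553
  V(1,+1) = exp(-r*dt) * [p_u*0.000000 + p_m*0.000000 + p_d*0.000000] = 0.000000
  V(0,+0) = exp(-r*dt) * [p_u*0.000000 + p_m*2.292553 + p_d*13.796246] = 3.881488


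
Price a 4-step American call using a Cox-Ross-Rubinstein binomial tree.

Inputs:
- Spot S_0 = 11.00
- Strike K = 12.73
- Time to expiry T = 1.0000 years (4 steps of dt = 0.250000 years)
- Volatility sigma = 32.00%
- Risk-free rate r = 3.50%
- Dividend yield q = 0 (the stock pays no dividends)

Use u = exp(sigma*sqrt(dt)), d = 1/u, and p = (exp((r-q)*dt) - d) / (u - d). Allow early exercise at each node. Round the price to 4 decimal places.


Answer: Price = V(0,0) = 0.9977

Derivation:
dt = T/N = 0.250000
u = exp(sigma*sqrt(dt)) = 1.173511; d = 1/u = 0.852144
p = (exp((r-q)*dt) - d) / (u - d) = 0.487432
Discount per step: exp(-r*dt) = 0.991288
Stock lattice S(k, i) with i counting down-moves:
  k=0: S(0,0) = 11.0000
  k=1: S(1,0) = 12.9086; S(1,1) = 9.3736
  k=2: S(2,0) = 15.1484; S(2,1) = 11.0000; S(2,2) = 7.9876
  k=3: S(3,0) = 17.7768; S(3,1) = 12.9086; S(3,2) = 9.3736; S(3,3) = 6.8066
  k=4: S(4,0) = 20.8613; S(4,1) = 15.1484; S(4,2) = 11.0000; S(4,3) = 7.9876; S(4,4) = 5.8002
Terminal payoffs V(N, i) = max(S_T - K, 0):
  V(4,0) = 8.131290; V(4,1) = 2.418405; V(4,2) = 0.000000; V(4,3) = 0.000000; V(4,4) = 0.000000
Backward induction: V(k, i) = exp(-r*dt) * [p * V(k+1, i) + (1-p) * V(k+1, i+1)]; then take max(V_cont, immediate exercise) for American.
  V(3,0) = exp(-r*dt) * [p*8.131290 + (1-p)*2.418405] = 5.157720; exercise = 5.046818; V(3,0) = max -> 5.157720
  V(3,1) = exp(-r*dt) * [p*2.418405 + (1-p)*0.000000] = 1.168539; exercise = 0.178620; V(3,1) = max -> 1.168539
  V(3,2) = exp(-r*dt) * [p*0.000000 + (1-p)*0.000000] = 0.000000; exercise = 0.000000; V(3,2) = max -> 0.000000
  V(3,3) = exp(-r*dt) * [p*0.000000 + (1-p)*0.000000] = 0.000000; exercise = 0.000000; V(3,3) = max -> 0.000000
  V(2,0) = exp(-r*dt) * [p*5.157720 + (1-p)*1.168539] = 3.085873; exercise = 2.418405; V(2,0) = max -> 3.085873
  V(2,1) = exp(-r*dt) * [p*1.168539 + (1-p)*0.000000] = 0.564621; exercise = 0.000000; V(2,1) = max -> 0.564621
  V(2,2) = exp(-r*dt) * [p*0.000000 + (1-p)*0.000000] = 0.000000; exercise = 0.000000; V(2,2) = max -> 0.000000
  V(1,0) = exp(-r*dt) * [p*3.085873 + (1-p)*0.564621] = 1.777935; exercise = 0.178620; V(1,0) = max -> 1.777935
  V(1,1) = exp(-r*dt) * [p*0.564621 + (1-p)*0.000000] = 0.272817; exercise = 0.000000; V(1,1) = max -> 0.272817
  V(0,0) = exp(-r*dt) * [p*1.777935 + (1-p)*0.272817] = 0.997691; exercise = 0.000000; V(0,0) = max -> 0.997691


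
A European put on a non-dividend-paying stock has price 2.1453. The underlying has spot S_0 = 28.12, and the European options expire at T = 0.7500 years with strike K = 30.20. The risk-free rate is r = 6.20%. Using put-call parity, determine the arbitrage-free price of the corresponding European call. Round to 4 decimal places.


Answer: Call price = 1.4375

Derivation:
Put-call parity: C - P = S_0 * exp(-qT) - K * exp(-rT).
S_0 * exp(-qT) = 28.1200 * 1.00000000 = 28.12000000
K * exp(-rT) = 30.2000 * 0.95456456 = 28.82784973
C = P + S*exp(-qT) - K*exp(-rT)
C = 2.1453 + 28.12000000 - 28.82784973 = 1.4375


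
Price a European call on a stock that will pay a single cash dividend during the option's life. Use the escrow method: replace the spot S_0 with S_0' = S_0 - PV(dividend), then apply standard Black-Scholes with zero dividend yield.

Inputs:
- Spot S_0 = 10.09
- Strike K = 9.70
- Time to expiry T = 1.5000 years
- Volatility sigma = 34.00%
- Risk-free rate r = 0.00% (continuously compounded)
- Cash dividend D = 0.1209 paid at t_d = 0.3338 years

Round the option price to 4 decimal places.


Answer: Price = 1.7600

Derivation:
PV(D) = D * exp(-r * t_d) = 0.1209 * 1.00000000 = 0.12090000
S_0' = S_0 - PV(D) = 10.0900 - 0.12090000 = 9.96910000
d1 = (ln(S_0'/K) + (r + sigma^2/2)*T) / (sigma*sqrt(T)) = 0.27392121
d2 = d1 - sigma*sqrt(T) = -0.14249204
exp(-rT) = 1.00000000
N(d1) = 0.60792741; N(d2) = 0.44334568
C = S_0' * N(d1) - K * exp(-rT) * N(d2) = 9.96910000 * 0.60792741 - 9.7000 * 1.00000000 * 0.44334568 = 1.7600


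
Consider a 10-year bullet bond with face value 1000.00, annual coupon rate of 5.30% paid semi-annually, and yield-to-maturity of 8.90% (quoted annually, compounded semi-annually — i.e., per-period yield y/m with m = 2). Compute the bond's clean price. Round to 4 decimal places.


Answer: Price = 764.8394

Derivation:
Coupon per period c = face * coupon_rate / m = 26.500000
Periods per year m = 2; per-period yield y/m = 0.044500
Number of cashflows N = 20
Cashflows (t years, CF_t, discount factor 1/(1+y/m)^(m*t), PV):
  t = 0.5000: CF_t = 26.500000, DF = 0.957396, PV = 25.370991
  t = 1.0000: CF_t = 26.500000, DF = 0.916607, PV = 24.290082
  t = 1.5000: CF_t = 26.500000, DF = 0.877556, PV = 23.255225
  t = 2.0000: CF_t = 26.500000, DF = 0.840168, PV = 22.264456
  t = 2.5000: CF_t = 26.500000, DF = 0.804374, PV = 21.315899
  t = 3.0000: CF_t = 26.500000, DF = 0.770104, PV = 20.407754
  t = 3.5000: CF_t = 26.500000, DF = 0.737294, PV = 19.538300
  t = 4.0000: CF_t = 26.500000, DF = 0.705883, PV = 18.705888
  t = 4.5000: CF_t = 26.500000, DF = 0.675809, PV = 17.908940
  t = 5.0000: CF_t = 26.500000, DF = 0.647017, PV = 17.145945
  t = 5.5000: CF_t = 26.500000, DF = 0.619451, PV = 16.415457
  t = 6.0000: CF_t = 26.500000, DF = 0.593060, PV = 15.716091
  t = 6.5000: CF_t = 26.500000, DF = 0.567793, PV = 15.046521
  t = 7.0000: CF_t = 26.500000, DF = 0.543603, PV = 14.405477
  t = 7.5000: CF_t = 26.500000, DF = 0.520443, PV = 13.791745
  t = 8.0000: CF_t = 26.500000, DF = 0.498270, PV = 13.204160
  t = 8.5000: CF_t = 26.500000, DF = 0.477042, PV = 12.641608
  t = 9.0000: CF_t = 26.500000, DF = 0.456718, PV = 12.103023
  t = 9.5000: CF_t = 26.500000, DF = 0.437260, PV = 11.587385
  t = 10.0000: CF_t = 1026.500000, DF = 0.418631, PV = 429.724453
Price P = sum_t PV_t = 764.839400


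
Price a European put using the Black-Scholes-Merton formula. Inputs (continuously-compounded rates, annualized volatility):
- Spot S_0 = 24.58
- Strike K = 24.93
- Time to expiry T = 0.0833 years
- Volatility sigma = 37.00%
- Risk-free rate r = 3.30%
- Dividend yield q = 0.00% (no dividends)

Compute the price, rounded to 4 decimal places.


Answer: Price = 1.1994

Derivation:
d1 = (ln(S/K) + (r - q + 0.5*sigma^2) * T) / (sigma * sqrt(T)) = -0.05326427
d2 = d1 - sigma * sqrt(T) = -0.16005271
exp(-rT) = 0.99725487; exp(-qT) = 1.00000000
P = K * exp(-rT) * N(-d2) - S_0 * exp(-qT) * N(-d1)
N(-d1) = 0.52123933; N(-d2) = 0.56358022
P = 24.9300 * 0.99725487 * 0.56358022 - 24.5800 * 1.00000000 * 0.52123933 = 1.1994


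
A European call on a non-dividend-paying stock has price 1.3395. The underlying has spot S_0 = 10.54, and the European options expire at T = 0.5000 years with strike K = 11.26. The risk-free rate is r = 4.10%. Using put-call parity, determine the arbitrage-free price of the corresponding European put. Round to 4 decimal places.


Put-call parity: C - P = S_0 * exp(-qT) - K * exp(-rT).
S_0 * exp(-qT) = 10.5400 * 1.00000000 = 10.54000000
K * exp(-rT) = 11.2600 * 0.97970870 = 11.03151992
P = C - S*exp(-qT) + K*exp(-rT)
P = 1.3395 - 10.54000000 + 11.03151992 = 1.8310

Answer: Put price = 1.8310


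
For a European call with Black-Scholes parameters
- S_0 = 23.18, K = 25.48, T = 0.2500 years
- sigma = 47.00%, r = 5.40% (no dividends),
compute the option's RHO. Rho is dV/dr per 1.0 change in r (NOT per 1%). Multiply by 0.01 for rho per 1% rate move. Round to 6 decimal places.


d1 = -0.2276233736; d2 = -0.4626233736
phi(d1) = 0.3887399246; exp(-qT) = 1.0000000000; exp(-rT) = 0.9865907163
N(d2) = 0.3218171759
Rho = K*T*exp(-rT)*N(d2) = 25.4800 * 0.2500 * 0.9865907163 * 0.3218171759 = 2.022487

Answer: Rho = 2.022487


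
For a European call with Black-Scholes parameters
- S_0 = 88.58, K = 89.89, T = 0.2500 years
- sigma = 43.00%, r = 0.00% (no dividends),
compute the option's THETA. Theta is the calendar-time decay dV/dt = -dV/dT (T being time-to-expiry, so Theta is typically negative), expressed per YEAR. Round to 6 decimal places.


Answer: Theta = -15.183791

Derivation:
d1 = 0.0392181298; d2 = -0.1757818702
phi(d1) = 0.3986355994; exp(-qT) = 1.0000000000; exp(-rT) = 1.0000000000
Theta = -S*exp(-qT)*phi(d1)*sigma/(2*sqrt(T)) - r*K*exp(-rT)*N(d2) + q*S*exp(-qT)*N(d1)
N(d1) = 0.5156417604; N(d2) = 0.4302326567; sqrt(T) = 0.5000000000
Term 1 = -88.5800 * 1.0000000000 * 0.3986355994 * 0.4300 / (2 * 0.5000000000) = -15.1837907998
Term 2 = -0.0000 * 89.8900 * 1.0000000000 * 0.4302326567 = -0.0000000000
Term 3 = 0 (no dividend yield, q = 0)
Theta = -15.1837907998 + (-0.0000000000) + (0.0000000000) = -15.183791


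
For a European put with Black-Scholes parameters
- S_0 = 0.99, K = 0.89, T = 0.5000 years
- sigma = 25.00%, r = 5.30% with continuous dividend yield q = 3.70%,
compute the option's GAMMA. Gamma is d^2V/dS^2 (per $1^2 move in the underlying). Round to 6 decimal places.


d1 = 0.7360047103; d2 = 0.5592280150
phi(d1) = 0.3042851573; exp(-qT) = 0.9816700746; exp(-rT) = 0.9738480438
Gamma = exp(-qT) * phi(d1) / (S * sigma * sqrt(T)) = 0.9816700746 * 0.3042851573 / (0.9900 * 0.2500 * 0.7071067812) = 1.706814

Answer: Gamma = 1.706814


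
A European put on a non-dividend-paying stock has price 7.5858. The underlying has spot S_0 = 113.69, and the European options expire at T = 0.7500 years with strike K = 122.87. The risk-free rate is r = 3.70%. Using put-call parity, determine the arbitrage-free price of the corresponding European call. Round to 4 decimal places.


Answer: Call price = 1.7686

Derivation:
Put-call parity: C - P = S_0 * exp(-qT) - K * exp(-rT).
S_0 * exp(-qT) = 113.6900 * 1.00000000 = 113.69000000
K * exp(-rT) = 122.8700 * 0.97263149 = 119.50723170
C = P + S*exp(-qT) - K*exp(-rT)
C = 7.5858 + 113.69000000 - 119.50723170 = 1.7686


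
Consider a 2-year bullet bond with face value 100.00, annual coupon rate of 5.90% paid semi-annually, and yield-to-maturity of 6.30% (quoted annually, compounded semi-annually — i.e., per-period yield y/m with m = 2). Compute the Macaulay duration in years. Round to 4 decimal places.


Answer: Macaulay duration = 1.9153 years

Derivation:
Coupon per period c = face * coupon_rate / m = 2.950000
Periods per year m = 2; per-period yield y/m = 0.031500
Number of cashflows N = 4
Cashflows (t years, CF_t, discount factor 1/(1+y/m)^(m*t), PV):
  t = 0.5000: CF_t = 2.950000, DF = 0.969462, PV = 2.859913
  t = 1.0000: CF_t = 2.950000, DF = 0.939856, PV = 2.772577
  t = 1.5000: CF_t = 2.950000, DF = 0.911155, PV = 2.687907
  t = 2.0000: CF_t = 102.950000, DF = 0.883330, PV = 90.938842
Price P = sum_t PV_t = 99.259239
Macaulay numerator sum_t t * PV_t:
  t * PV_t at t = 0.5000: 1.429956
  t * PV_t at t = 1.0000: 2.772577
  t * PV_t at t = 1.5000: 4.031861
  t * PV_t at t = 2.0000: 181.877685
Macaulay duration D = (sum_t t * PV_t) / P = 190.112079 / 99.259239 = 1.915309


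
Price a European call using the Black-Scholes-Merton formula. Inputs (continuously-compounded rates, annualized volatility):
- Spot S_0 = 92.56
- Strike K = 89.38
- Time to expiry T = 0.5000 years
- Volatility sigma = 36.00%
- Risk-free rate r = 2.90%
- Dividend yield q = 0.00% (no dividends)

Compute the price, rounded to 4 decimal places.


d1 = (ln(S/K) + (r - q + 0.5*sigma^2) * T) / (sigma * sqrt(T)) = 0.32157700
d2 = d1 - sigma * sqrt(T) = 0.06701856
exp(-rT) = 0.98560462; exp(-qT) = 1.00000000
C = S_0 * exp(-qT) * N(d1) - K * exp(-rT) * N(d2)
N(d1) = 0.62611341; N(d2) = 0.52671653
C = 92.5600 * 1.00000000 * 0.62611341 - 89.3800 * 0.98560462 * 0.52671653 = 11.5528

Answer: Price = 11.5528


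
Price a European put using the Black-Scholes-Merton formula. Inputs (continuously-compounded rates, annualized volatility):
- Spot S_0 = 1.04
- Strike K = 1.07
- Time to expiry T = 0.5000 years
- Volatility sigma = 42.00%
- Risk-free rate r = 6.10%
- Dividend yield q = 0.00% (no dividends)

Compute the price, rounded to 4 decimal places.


Answer: Price = 0.1216

Derivation:
d1 = (ln(S/K) + (r - q + 0.5*sigma^2) * T) / (sigma * sqrt(T)) = 0.15543576
d2 = d1 - sigma * sqrt(T) = -0.14154909
exp(-rT) = 0.96996043; exp(-qT) = 1.00000000
P = K * exp(-rT) * N(-d2) - S_0 * exp(-qT) * N(-d1)
N(-d1) = 0.43823890; N(-d2) = 0.55628191
P = 1.0700 * 0.96996043 * 0.55628191 - 1.0400 * 1.00000000 * 0.43823890 = 0.1216


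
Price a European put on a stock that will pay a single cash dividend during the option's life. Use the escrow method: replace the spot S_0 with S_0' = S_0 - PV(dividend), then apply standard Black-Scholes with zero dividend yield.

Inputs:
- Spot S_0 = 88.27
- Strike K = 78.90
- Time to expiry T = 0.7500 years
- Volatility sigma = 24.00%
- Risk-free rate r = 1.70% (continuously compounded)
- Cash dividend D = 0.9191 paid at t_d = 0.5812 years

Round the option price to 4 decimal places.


Answer: Price = 3.1186

Derivation:
PV(D) = D * exp(-r * t_d) = 0.9191 * 0.99016825 = 0.91006364
S_0' = S_0 - PV(D) = 88.2700 - 0.91006364 = 87.35993636
d1 = (ln(S_0'/K) + (r + sigma^2/2)*T) / (sigma*sqrt(T)) = 0.65531929
d2 = d1 - sigma*sqrt(T) = 0.44747319
exp(-rT) = 0.98733094
N(-d1) = 0.25613110; N(-d2) = 0.32726672
P = K * exp(-rT) * N(-d2) - S_0' * N(-d1) = 78.9000 * 0.98733094 * 0.32726672 - 87.35993636 * 0.25613110 = 3.1186


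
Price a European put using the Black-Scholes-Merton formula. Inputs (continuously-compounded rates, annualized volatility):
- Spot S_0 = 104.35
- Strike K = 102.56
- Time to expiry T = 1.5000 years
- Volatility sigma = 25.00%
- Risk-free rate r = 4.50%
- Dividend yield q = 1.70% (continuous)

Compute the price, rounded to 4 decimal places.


Answer: Price = 9.3152

Derivation:
d1 = (ln(S/K) + (r - q + 0.5*sigma^2) * T) / (sigma * sqrt(T)) = 0.34677472
d2 = d1 - sigma * sqrt(T) = 0.04058850
exp(-rT) = 0.93472772; exp(-qT) = 0.97482238
P = K * exp(-rT) * N(-d2) - S_0 * exp(-qT) * N(-d1)
N(-d1) = 0.36438028; N(-d2) = 0.48381197
P = 102.5600 * 0.93472772 * 0.48381197 - 104.3500 * 0.97482238 * 0.36438028 = 9.3152


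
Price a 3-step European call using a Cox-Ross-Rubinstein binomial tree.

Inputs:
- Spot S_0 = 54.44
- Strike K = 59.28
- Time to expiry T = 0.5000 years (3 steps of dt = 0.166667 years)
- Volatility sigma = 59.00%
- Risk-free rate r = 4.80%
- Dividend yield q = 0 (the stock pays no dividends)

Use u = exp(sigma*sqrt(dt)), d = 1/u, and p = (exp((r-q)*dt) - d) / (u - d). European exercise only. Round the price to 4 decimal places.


dt = T/N = 0.166667
u = exp(sigma*sqrt(dt)) = 1.272351; d = 1/u = 0.785947
p = (exp((r-q)*dt) - d) / (u - d) = 0.456586
Discount per step: exp(-r*dt) = 0.992032
Stock lattice S(k, i) with i counting down-moves:
  k=0: S(0,0) = 54.4400
  k=1: S(1,0) = 69.2668; S(1,1) = 42.7869
  k=2: S(2,0) = 88.1317; S(2,1) = 54.4400; S(2,2) = 33.6282
  k=3: S(3,0) = 112.1345; S(3,1) = 69.2668; S(3,2) = 42.7869; S(3,3) = 26.4300
Terminal payoffs V(N, i) = max(S_T - K, 0):
  V(3,0) = 52.854456; V(3,1) = 9.986797; V(3,2) = 0.000000; V(3,3) = 0.000000
Backward induction: V(k, i) = exp(-r*dt) * [p * V(k+1, i) + (1-p) * V(k+1, i+1)].
  V(2,0) = exp(-r*dt) * [p*52.854456 + (1-p)*9.986797] = 29.324037
  V(2,1) = exp(-r*dt) * [p*9.986797 + (1-p)*0.000000] = 4.523499
  V(2,2) = exp(-r*dt) * [p*0.000000 + (1-p)*0.000000] = 0.000000
  V(1,0) = exp(-r*dt) * [p*29.324037 + (1-p)*4.523499] = 15.720806
  V(1,1) = exp(-r*dt) * [p*4.523499 + (1-p)*0.000000] = 2.048909
  V(0,0) = exp(-r*dt) * [p*15.720806 + (1-p)*2.048909] = 8.225240

Answer: Price = V(0,0) = 8.2252
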